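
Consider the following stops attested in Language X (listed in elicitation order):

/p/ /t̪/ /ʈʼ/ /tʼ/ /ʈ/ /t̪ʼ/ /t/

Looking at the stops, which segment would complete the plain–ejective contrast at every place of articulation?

Plain: /p/ (bilabial), /t̪/ (dental), /t/ (alveolar), /ʈ/ (retroflex).
Ejective: /t̪ʼ/ (dental), /tʼ/ (alveolar), /ʈʼ/ (retroflex).
The bilabial row has no ejective member, so the gap is the ejective bilabial stop /pʼ/.

/pʼ/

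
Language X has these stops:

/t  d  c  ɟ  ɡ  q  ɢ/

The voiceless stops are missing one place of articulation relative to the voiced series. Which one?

velar

Voiceless: /t/ (alveolar), /c/ (palatal), /q/ (uvular).
Voiced: /d/ (alveolar), /ɟ/ (palatal), /ɡ/ (velar), /ɢ/ (uvular).
Every place of articulation has a voiceless member except velar, where /k/ would be expected.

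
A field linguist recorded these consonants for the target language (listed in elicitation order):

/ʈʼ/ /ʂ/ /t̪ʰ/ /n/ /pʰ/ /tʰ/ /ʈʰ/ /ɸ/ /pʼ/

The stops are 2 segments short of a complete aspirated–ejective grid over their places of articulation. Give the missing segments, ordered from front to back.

/t̪ʼ/, /tʼ/

place of articulation  aspirated  ejective
bilabial          pʰ        pʼ      
dental            t̪ʰ       —       
alveolar          tʰ        —       
retroflex         ʈʰ        ʈʼ      
Gaps, from front to back: dental lacks ejective (/t̪ʼ/); alveolar lacks ejective (/tʼ/).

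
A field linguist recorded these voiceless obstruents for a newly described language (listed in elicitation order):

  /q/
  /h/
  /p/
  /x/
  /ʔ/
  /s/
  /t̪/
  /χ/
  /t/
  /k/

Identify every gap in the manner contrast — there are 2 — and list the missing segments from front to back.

bilabial: stop /p/, fricative —.
dental: stop /t̪/, fricative —.
alveolar: stop /t/, fricative /s/.
velar: stop /k/, fricative /x/.
uvular: stop /q/, fricative /χ/.
glottal: stop /ʔ/, fricative /h/.
Gaps, from front to back: bilabial lacks fricative (/ɸ/); dental lacks fricative (/θ/).

/ɸ/, /θ/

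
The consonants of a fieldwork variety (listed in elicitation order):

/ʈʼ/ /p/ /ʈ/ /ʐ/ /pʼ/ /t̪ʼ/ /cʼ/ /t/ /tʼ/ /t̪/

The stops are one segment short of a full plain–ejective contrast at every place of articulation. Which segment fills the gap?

place of articulation  plain     ejective
bilabial          p         pʼ      
dental            t̪        t̪ʼ     
alveolar          t         tʼ      
retroflex         ʈ         ʈʼ      
palatal           —         cʼ      
The palatal row has no plain member, so the gap is the plain palatal stop /c/.

/c/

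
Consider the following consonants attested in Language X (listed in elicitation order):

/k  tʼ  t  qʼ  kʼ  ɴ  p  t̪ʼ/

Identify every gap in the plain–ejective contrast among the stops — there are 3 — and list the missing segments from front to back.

/pʼ/, /t̪/, /q/

place of articulation  plain     ejective
bilabial          p         —       
dental            —         t̪ʼ     
alveolar          t         tʼ      
velar             k         kʼ      
uvular            —         qʼ      
Gaps, from front to back: bilabial lacks ejective (/pʼ/); dental lacks plain (/t̪/); uvular lacks plain (/q/).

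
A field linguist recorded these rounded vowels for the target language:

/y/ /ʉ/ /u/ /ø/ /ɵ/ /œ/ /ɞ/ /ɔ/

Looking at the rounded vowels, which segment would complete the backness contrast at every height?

Front: /y/ (high), /ø/ (high-mid), /œ/ (low-mid).
Central: /ʉ/ (high), /ɵ/ (high-mid), /ɞ/ (low-mid).
Back: /u/ (high), /ɔ/ (low-mid).
The high-mid row has no back member, so the gap is the high-mid back rounded vowel /o/.

/o/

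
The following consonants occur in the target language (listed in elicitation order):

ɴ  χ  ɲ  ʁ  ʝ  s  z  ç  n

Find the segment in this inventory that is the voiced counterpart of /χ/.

/ʁ/

/χ/ is a voiceless uvular fricative.
The voiced counterpart is a voiced uvular fricative — in this inventory, /ʁ/.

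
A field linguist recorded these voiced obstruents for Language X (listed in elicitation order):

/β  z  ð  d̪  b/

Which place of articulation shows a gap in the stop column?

bilabial: stop /b/, fricative /β/.
dental: stop /d̪/, fricative /ð/.
alveolar: stop —, fricative /z/.
Every place of articulation has a stop member except alveolar, where /d/ would be expected.

alveolar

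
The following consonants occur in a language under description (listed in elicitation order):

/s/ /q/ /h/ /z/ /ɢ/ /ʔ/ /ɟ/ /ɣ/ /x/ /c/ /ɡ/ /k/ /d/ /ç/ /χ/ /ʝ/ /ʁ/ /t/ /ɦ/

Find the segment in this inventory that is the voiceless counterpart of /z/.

/s/

/z/ is a voiced alveolar fricative.
The voiceless counterpart is a voiceless alveolar fricative — in this inventory, /s/.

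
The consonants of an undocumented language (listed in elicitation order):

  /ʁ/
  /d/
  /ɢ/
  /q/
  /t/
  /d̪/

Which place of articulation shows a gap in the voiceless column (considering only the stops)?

dental

place of articulation  voiceless  voiced  
dental            —         d̪      
alveolar          t         d       
uvular            q         ɢ       
Every place of articulation has a voiceless member except dental, where /t̪/ would be expected.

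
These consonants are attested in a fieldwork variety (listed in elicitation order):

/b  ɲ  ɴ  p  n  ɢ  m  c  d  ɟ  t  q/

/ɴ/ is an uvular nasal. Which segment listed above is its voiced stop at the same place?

The voiced stop at the same place is a voiced uvular stop — in this inventory, /ɢ/.

/ɢ/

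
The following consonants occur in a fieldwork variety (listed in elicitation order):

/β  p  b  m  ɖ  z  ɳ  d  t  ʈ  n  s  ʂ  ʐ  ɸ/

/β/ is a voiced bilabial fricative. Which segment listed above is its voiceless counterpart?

/ɸ/

The voiceless counterpart is a voiceless bilabial fricative — in this inventory, /ɸ/.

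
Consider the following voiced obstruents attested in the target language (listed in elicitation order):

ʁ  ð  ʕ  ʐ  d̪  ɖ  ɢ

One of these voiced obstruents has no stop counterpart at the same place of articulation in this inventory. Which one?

Dental: /d̪/ ~ /ð/
Retroflex: /ɖ/ ~ /ʐ/
Uvular: /ɢ/ ~ /ʁ/
Pharyngeal: only /ʕ/ (fricative); no stop partner.
So /ʕ/ is the unpaired segment.

/ʕ/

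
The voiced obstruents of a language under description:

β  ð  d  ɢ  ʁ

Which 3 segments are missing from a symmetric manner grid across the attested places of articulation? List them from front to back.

/b/, /d̪/, /z/

Stop: /d/ (alveolar), /ɢ/ (uvular).
Fricative: /β/ (bilabial), /ð/ (dental), /ʁ/ (uvular).
Gaps, from front to back: bilabial lacks stop (/b/); dental lacks stop (/d̪/); alveolar lacks fricative (/z/).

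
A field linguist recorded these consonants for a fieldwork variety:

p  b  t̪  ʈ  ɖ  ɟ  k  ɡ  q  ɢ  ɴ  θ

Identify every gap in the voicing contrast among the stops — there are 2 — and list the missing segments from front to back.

Voiceless: /p/ (bilabial), /t̪/ (dental), /ʈ/ (retroflex), /k/ (velar), /q/ (uvular).
Voiced: /b/ (bilabial), /ɖ/ (retroflex), /ɟ/ (palatal), /ɡ/ (velar), /ɢ/ (uvular).
Gaps, from front to back: dental lacks voiced (/d̪/); palatal lacks voiceless (/c/).

/d̪/, /c/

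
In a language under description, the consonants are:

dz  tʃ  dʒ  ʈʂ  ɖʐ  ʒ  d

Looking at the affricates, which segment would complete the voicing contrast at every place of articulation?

alveolar: voiceless —, voiced /dz/.
postalveolar: voiceless /tʃ/, voiced /dʒ/.
retroflex: voiceless /ʈʂ/, voiced /ɖʐ/.
The alveolar row has no voiceless member, so the gap is the voiceless alveolar affricate /ts/.

/ts/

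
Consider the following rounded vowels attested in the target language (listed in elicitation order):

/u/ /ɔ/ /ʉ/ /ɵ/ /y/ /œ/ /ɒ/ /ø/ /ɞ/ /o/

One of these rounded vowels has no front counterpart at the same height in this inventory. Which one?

High: /y/ ~ /ʉ/ ~ /u/
High-mid: /ø/ ~ /ɵ/ ~ /o/
Low-mid: /œ/ ~ /ɞ/ ~ /ɔ/
Low: only /ɒ/ (back); no front partner.
So /ɒ/ is the unpaired segment.

/ɒ/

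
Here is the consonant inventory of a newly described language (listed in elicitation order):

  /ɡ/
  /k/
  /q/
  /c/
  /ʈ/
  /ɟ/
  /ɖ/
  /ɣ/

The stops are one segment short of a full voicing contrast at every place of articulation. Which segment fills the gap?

Voiceless: /ʈ/ (retroflex), /c/ (palatal), /k/ (velar), /q/ (uvular).
Voiced: /ɖ/ (retroflex), /ɟ/ (palatal), /ɡ/ (velar).
The uvular row has no voiced member, so the gap is the voiced uvular stop /ɢ/.

/ɢ/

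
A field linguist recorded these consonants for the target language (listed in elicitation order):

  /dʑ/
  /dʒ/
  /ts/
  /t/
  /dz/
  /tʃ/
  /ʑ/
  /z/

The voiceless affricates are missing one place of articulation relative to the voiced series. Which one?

Voiceless: /ts/ (alveolar), /tʃ/ (postalveolar).
Voiced: /dz/ (alveolar), /dʒ/ (postalveolar), /dʑ/ (alveolo-palatal).
Every place of articulation has a voiceless member except alveolo-palatal, where /tɕ/ would be expected.

alveolo-palatal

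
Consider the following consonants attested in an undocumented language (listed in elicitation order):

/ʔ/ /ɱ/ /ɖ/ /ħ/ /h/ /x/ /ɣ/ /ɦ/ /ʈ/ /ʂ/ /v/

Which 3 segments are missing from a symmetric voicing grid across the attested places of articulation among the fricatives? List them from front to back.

/f/, /ʐ/, /ʕ/

place of articulation  voiceless  voiced  
labiodental       —         v       
retroflex         ʂ         —       
velar             x         ɣ       
pharyngeal        ħ         —       
glottal           h         ɦ       
Gaps, from front to back: labiodental lacks voiceless (/f/); retroflex lacks voiced (/ʐ/); pharyngeal lacks voiced (/ʕ/).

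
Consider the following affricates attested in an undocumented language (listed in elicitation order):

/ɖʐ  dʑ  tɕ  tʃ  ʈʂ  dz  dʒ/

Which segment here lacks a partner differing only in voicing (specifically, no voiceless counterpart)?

Postalveolar: /tʃ/ ~ /dʒ/
Retroflex: /ʈʂ/ ~ /ɖʐ/
Alveolo-palatal: /tɕ/ ~ /dʑ/
Alveolar: only /dz/ (voiced); no voiceless partner.
So /dz/ is the unpaired segment.

/dz/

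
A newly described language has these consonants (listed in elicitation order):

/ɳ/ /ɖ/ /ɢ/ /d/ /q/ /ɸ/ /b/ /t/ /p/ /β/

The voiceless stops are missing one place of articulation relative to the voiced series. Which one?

place of articulation  voiceless  voiced  
bilabial          p         b       
alveolar          t         d       
retroflex         —         ɖ       
uvular            q         ɢ       
Every place of articulation has a voiceless member except retroflex, where /ʈ/ would be expected.

retroflex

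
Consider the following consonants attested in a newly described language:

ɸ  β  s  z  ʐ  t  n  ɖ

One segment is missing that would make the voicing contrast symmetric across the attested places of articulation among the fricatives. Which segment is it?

place of articulation  voiceless  voiced  
bilabial          ɸ         β       
alveolar          s         z       
retroflex         —         ʐ       
The retroflex row has no voiceless member, so the gap is the voiceless retroflex fricative /ʂ/.

/ʂ/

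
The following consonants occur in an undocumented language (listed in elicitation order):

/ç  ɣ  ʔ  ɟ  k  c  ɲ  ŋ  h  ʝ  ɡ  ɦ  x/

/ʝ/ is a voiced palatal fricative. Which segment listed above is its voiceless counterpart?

/ç/

The voiceless counterpart is a voiceless palatal fricative — in this inventory, /ç/.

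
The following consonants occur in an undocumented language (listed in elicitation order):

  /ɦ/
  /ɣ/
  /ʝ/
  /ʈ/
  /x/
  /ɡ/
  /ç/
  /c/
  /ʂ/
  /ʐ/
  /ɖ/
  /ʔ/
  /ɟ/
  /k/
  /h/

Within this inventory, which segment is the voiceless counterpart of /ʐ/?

/ʂ/

/ʐ/ is a voiced retroflex fricative.
The voiceless counterpart is a voiceless retroflex fricative — in this inventory, /ʂ/.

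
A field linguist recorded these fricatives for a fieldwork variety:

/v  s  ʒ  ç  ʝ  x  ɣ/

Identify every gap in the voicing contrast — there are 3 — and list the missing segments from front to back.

labiodental: voiceless —, voiced /v/.
alveolar: voiceless /s/, voiced —.
postalveolar: voiceless —, voiced /ʒ/.
palatal: voiceless /ç/, voiced /ʝ/.
velar: voiceless /x/, voiced /ɣ/.
Gaps, from front to back: labiodental lacks voiceless (/f/); alveolar lacks voiced (/z/); postalveolar lacks voiceless (/ʃ/).

/f/, /z/, /ʃ/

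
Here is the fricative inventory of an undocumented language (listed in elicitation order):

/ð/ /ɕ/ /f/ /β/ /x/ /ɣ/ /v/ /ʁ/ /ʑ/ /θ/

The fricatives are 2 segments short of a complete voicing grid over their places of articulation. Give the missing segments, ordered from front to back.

/ɸ/, /χ/

Voiceless: /f/ (labiodental), /θ/ (dental), /ɕ/ (alveolo-palatal), /x/ (velar).
Voiced: /β/ (bilabial), /v/ (labiodental), /ð/ (dental), /ʑ/ (alveolo-palatal), /ɣ/ (velar), /ʁ/ (uvular).
Gaps, from front to back: bilabial lacks voiceless (/ɸ/); uvular lacks voiceless (/χ/).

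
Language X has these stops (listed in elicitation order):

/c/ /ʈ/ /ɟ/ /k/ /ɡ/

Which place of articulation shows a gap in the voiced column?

retroflex

place of articulation  voiceless  voiced  
retroflex         ʈ         —       
palatal           c         ɟ       
velar             k         ɡ       
Every place of articulation has a voiced member except retroflex, where /ɖ/ would be expected.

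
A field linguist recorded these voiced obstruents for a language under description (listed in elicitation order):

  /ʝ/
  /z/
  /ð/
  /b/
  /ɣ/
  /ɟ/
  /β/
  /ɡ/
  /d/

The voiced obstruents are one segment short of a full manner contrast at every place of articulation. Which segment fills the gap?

bilabial: stop /b/, fricative /β/.
dental: stop —, fricative /ð/.
alveolar: stop /d/, fricative /z/.
palatal: stop /ɟ/, fricative /ʝ/.
velar: stop /ɡ/, fricative /ɣ/.
The dental row has no stop member, so the gap is the dental stop /d̪/.

/d̪/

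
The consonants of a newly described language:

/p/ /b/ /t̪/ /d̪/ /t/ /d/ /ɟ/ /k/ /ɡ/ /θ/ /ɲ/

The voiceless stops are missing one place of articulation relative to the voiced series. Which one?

palatal

bilabial: voiceless /p/, voiced /b/.
dental: voiceless /t̪/, voiced /d̪/.
alveolar: voiceless /t/, voiced /d/.
palatal: voiceless —, voiced /ɟ/.
velar: voiceless /k/, voiced /ɡ/.
Every place of articulation has a voiceless member except palatal, where /c/ would be expected.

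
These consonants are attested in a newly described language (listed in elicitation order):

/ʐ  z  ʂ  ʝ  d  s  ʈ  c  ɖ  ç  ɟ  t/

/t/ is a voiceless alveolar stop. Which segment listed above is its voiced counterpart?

The voiced counterpart is a voiced alveolar stop — in this inventory, /d/.

/d/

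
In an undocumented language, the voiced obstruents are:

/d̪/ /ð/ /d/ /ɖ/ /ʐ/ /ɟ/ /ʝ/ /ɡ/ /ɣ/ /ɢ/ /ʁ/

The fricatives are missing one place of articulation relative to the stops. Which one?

Stop: /d̪/ (dental), /d/ (alveolar), /ɖ/ (retroflex), /ɟ/ (palatal), /ɡ/ (velar), /ɢ/ (uvular).
Fricative: /ð/ (dental), /ʐ/ (retroflex), /ʝ/ (palatal), /ɣ/ (velar), /ʁ/ (uvular).
Every place of articulation has a fricative member except alveolar, where /z/ would be expected.

alveolar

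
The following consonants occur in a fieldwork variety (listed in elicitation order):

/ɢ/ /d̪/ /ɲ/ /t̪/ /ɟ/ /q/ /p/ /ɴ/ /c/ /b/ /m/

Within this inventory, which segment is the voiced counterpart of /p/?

/b/

/p/ is a voiceless bilabial stop.
The voiced counterpart is a voiced bilabial stop — in this inventory, /b/.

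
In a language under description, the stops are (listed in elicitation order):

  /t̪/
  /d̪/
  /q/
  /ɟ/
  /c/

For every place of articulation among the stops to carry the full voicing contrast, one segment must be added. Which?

place of articulation  voiceless  voiced  
dental            t̪        d̪      
palatal           c         ɟ       
uvular            q         —       
The uvular row has no voiced member, so the gap is the voiced uvular stop /ɢ/.

/ɢ/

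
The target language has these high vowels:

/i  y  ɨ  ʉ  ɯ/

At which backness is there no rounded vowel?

back

backness          unrounded  rounded 
front             i         y       
central           ɨ         ʉ       
back              ɯ         —       
Every backness has a rounded member except back, where /u/ would be expected.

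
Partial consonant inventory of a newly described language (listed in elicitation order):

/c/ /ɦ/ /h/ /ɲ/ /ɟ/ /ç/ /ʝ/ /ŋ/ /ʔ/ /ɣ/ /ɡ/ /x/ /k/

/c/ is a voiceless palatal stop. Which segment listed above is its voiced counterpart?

The voiced counterpart is a voiced palatal stop — in this inventory, /ɟ/.

/ɟ/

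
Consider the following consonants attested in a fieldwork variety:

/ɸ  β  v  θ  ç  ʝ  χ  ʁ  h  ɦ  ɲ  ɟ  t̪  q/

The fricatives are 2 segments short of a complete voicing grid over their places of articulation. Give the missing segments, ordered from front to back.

/f/, /ð/

bilabial: voiceless /ɸ/, voiced /β/.
labiodental: voiceless —, voiced /v/.
dental: voiceless /θ/, voiced —.
palatal: voiceless /ç/, voiced /ʝ/.
uvular: voiceless /χ/, voiced /ʁ/.
glottal: voiceless /h/, voiced /ɦ/.
Gaps, from front to back: labiodental lacks voiceless (/f/); dental lacks voiced (/ð/).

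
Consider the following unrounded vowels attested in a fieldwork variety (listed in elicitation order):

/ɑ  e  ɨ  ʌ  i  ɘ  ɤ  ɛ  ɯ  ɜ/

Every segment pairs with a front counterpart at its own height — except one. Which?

High: /i/ ~ /ɨ/ ~ /ɯ/
High-mid: /e/ ~ /ɘ/ ~ /ɤ/
Low-mid: /ɛ/ ~ /ɜ/ ~ /ʌ/
Low: only /ɑ/ (back); no front partner.
So /ɑ/ is the unpaired segment.

/ɑ/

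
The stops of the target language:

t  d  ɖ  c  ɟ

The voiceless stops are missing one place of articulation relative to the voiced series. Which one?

retroflex

alveolar: voiceless /t/, voiced /d/.
retroflex: voiceless —, voiced /ɖ/.
palatal: voiceless /c/, voiced /ɟ/.
Every place of articulation has a voiceless member except retroflex, where /ʈ/ would be expected.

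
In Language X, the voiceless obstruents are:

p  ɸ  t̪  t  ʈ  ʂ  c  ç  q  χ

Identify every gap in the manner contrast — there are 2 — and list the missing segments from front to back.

place of articulation  stop      fricative
bilabial          p         ɸ       
dental            t̪        —       
alveolar          t         —       
retroflex         ʈ         ʂ       
palatal           c         ç       
uvular            q         χ       
Gaps, from front to back: dental lacks fricative (/θ/); alveolar lacks fricative (/s/).

/θ/, /s/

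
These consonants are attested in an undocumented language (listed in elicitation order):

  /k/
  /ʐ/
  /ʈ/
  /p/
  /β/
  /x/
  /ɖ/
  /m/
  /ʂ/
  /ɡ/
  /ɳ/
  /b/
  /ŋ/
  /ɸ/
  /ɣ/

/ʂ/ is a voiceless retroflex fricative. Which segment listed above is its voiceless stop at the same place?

/ʈ/

The voiceless stop at the same place is a voiceless retroflex stop — in this inventory, /ʈ/.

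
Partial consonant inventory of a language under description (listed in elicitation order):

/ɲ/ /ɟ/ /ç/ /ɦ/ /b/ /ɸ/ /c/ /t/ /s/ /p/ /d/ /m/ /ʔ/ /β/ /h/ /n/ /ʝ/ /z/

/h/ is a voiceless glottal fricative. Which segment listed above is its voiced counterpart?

The voiced counterpart is a voiced glottal fricative — in this inventory, /ɦ/.

/ɦ/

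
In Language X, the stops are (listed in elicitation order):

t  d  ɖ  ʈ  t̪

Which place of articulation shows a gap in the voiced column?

dental

Voiceless: /t̪/ (dental), /t/ (alveolar), /ʈ/ (retroflex).
Voiced: /d/ (alveolar), /ɖ/ (retroflex).
Every place of articulation has a voiced member except dental, where /d̪/ would be expected.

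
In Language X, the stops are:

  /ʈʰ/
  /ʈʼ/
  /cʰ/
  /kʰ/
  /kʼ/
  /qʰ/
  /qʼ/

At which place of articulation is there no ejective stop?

place of articulation  aspirated  ejective
retroflex         ʈʰ        ʈʼ      
palatal           cʰ        —       
velar             kʰ        kʼ      
uvular            qʰ        qʼ      
Every place of articulation has an ejective member except palatal, where /cʼ/ would be expected.

palatal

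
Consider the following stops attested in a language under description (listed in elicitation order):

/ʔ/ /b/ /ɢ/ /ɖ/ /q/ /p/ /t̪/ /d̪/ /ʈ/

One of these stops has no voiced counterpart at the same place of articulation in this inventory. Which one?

/ʔ/

Bilabial: /p/ ~ /b/
Dental: /t̪/ ~ /d̪/
Retroflex: /ʈ/ ~ /ɖ/
Uvular: /q/ ~ /ɢ/
Glottal: only /ʔ/ (voiceless); no voiced partner.
So /ʔ/ is the unpaired segment.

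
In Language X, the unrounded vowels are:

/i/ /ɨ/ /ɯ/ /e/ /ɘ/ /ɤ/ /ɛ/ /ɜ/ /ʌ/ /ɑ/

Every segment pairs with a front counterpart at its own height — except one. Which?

/ɑ/

High: /i/ ~ /ɨ/ ~ /ɯ/
High-mid: /e/ ~ /ɘ/ ~ /ɤ/
Low-mid: /ɛ/ ~ /ɜ/ ~ /ʌ/
Low: only /ɑ/ (back); no front partner.
So /ɑ/ is the unpaired segment.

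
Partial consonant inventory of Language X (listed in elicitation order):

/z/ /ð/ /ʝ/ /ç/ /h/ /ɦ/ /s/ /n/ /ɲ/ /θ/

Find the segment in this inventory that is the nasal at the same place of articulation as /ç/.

/ɲ/

/ç/ is a voiceless palatal fricative.
The nasal at the same place is a palatal nasal — in this inventory, /ɲ/.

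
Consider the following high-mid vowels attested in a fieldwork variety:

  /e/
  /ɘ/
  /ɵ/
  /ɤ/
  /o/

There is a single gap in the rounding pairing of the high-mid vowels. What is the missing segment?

/ø/

front: unrounded /e/, rounded —.
central: unrounded /ɘ/, rounded /ɵ/.
back: unrounded /ɤ/, rounded /o/.
The front row has no rounded member, so the gap is the front rounded vowel /ø/.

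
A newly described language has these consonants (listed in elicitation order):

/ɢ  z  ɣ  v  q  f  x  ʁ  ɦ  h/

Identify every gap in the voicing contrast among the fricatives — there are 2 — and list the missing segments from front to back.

place of articulation  voiceless  voiced  
labiodental       f         v       
alveolar          —         z       
velar             x         ɣ       
uvular            —         ʁ       
glottal           h         ɦ       
Gaps, from front to back: alveolar lacks voiceless (/s/); uvular lacks voiceless (/χ/).

/s/, /χ/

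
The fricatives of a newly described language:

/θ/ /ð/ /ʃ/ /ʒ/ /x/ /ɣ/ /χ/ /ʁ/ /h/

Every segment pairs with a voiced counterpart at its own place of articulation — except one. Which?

/h/

Dental: /θ/ ~ /ð/
Postalveolar: /ʃ/ ~ /ʒ/
Velar: /x/ ~ /ɣ/
Uvular: /χ/ ~ /ʁ/
Glottal: only /h/ (voiceless); no voiced partner.
So /h/ is the unpaired segment.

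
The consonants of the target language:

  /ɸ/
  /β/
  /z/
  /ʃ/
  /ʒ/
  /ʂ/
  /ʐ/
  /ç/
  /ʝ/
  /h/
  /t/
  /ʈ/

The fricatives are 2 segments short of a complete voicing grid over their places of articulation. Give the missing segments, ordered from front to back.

/s/, /ɦ/

Voiceless: /ɸ/ (bilabial), /ʃ/ (postalveolar), /ʂ/ (retroflex), /ç/ (palatal), /h/ (glottal).
Voiced: /β/ (bilabial), /z/ (alveolar), /ʒ/ (postalveolar), /ʐ/ (retroflex), /ʝ/ (palatal).
Gaps, from front to back: alveolar lacks voiceless (/s/); glottal lacks voiced (/ɦ/).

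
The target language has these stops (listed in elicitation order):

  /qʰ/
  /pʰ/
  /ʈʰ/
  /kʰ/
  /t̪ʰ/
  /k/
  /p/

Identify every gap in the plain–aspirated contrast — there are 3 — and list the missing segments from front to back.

/t̪/, /ʈ/, /q/

place of articulation  plain     aspirated
bilabial          p         pʰ      
dental            —         t̪ʰ     
retroflex         —         ʈʰ      
velar             k         kʰ      
uvular            —         qʰ      
Gaps, from front to back: dental lacks plain (/t̪/); retroflex lacks plain (/ʈ/); uvular lacks plain (/q/).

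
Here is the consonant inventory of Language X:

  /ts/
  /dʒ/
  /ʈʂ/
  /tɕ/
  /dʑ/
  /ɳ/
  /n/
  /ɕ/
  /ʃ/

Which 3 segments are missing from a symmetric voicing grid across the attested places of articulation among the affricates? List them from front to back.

alveolar: voiceless /ts/, voiced —.
postalveolar: voiceless —, voiced /dʒ/.
retroflex: voiceless /ʈʂ/, voiced —.
alveolo-palatal: voiceless /tɕ/, voiced /dʑ/.
Gaps, from front to back: alveolar lacks voiced (/dz/); postalveolar lacks voiceless (/tʃ/); retroflex lacks voiced (/ɖʐ/).

/dz/, /tʃ/, /ɖʐ/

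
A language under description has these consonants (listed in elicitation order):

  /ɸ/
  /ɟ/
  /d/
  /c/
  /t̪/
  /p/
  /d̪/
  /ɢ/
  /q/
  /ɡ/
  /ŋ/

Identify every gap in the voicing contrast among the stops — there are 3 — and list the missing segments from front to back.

bilabial: voiceless /p/, voiced —.
dental: voiceless /t̪/, voiced /d̪/.
alveolar: voiceless —, voiced /d/.
palatal: voiceless /c/, voiced /ɟ/.
velar: voiceless —, voiced /ɡ/.
uvular: voiceless /q/, voiced /ɢ/.
Gaps, from front to back: bilabial lacks voiced (/b/); alveolar lacks voiceless (/t/); velar lacks voiceless (/k/).

/b/, /t/, /k/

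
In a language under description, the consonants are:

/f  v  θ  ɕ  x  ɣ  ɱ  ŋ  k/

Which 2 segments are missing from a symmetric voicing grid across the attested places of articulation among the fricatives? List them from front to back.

/ð/, /ʑ/

labiodental: voiceless /f/, voiced /v/.
dental: voiceless /θ/, voiced —.
alveolo-palatal: voiceless /ɕ/, voiced —.
velar: voiceless /x/, voiced /ɣ/.
Gaps, from front to back: dental lacks voiced (/ð/); alveolo-palatal lacks voiced (/ʑ/).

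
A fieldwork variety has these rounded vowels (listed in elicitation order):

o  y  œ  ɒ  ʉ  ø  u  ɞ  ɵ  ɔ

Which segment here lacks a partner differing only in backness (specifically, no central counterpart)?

High: /y/ ~ /ʉ/ ~ /u/
High-mid: /ø/ ~ /ɵ/ ~ /o/
Low-mid: /œ/ ~ /ɞ/ ~ /ɔ/
Low: only /ɒ/ (back); no central partner.
So /ɒ/ is the unpaired segment.

/ɒ/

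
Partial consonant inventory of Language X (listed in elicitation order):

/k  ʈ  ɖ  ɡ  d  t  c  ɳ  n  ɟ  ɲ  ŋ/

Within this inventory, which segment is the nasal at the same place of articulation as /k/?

/ŋ/

/k/ is a voiceless velar stop.
The nasal at the same place is a velar nasal — in this inventory, /ŋ/.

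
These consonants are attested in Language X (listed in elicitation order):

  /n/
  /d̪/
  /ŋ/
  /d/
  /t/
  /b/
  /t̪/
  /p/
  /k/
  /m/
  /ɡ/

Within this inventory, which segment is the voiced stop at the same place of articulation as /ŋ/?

/ɡ/

/ŋ/ is a velar nasal.
The voiced stop at the same place is a voiced velar stop — in this inventory, /ɡ/.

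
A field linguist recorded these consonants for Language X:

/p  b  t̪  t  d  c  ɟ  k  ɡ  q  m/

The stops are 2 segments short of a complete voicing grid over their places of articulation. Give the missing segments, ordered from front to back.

Voiceless: /p/ (bilabial), /t̪/ (dental), /t/ (alveolar), /c/ (palatal), /k/ (velar), /q/ (uvular).
Voiced: /b/ (bilabial), /d/ (alveolar), /ɟ/ (palatal), /ɡ/ (velar).
Gaps, from front to back: dental lacks voiced (/d̪/); uvular lacks voiced (/ɢ/).

/d̪/, /ɢ/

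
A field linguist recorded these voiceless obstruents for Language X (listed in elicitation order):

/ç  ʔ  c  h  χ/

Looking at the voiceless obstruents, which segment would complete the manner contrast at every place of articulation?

Stop: /c/ (palatal), /ʔ/ (glottal).
Fricative: /ç/ (palatal), /χ/ (uvular), /h/ (glottal).
The uvular row has no stop member, so the gap is the uvular stop /q/.

/q/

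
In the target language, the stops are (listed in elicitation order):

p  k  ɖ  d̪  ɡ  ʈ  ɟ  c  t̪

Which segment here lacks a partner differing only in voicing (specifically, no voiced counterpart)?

Dental: /t̪/ ~ /d̪/
Retroflex: /ʈ/ ~ /ɖ/
Palatal: /c/ ~ /ɟ/
Velar: /k/ ~ /ɡ/
Bilabial: only /p/ (voiceless); no voiced partner.
So /p/ is the unpaired segment.

/p/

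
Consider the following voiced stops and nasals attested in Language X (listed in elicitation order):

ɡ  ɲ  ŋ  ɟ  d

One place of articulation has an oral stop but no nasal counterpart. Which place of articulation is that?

place of articulation  oral stop  nasal   
alveolar          d         —       
palatal           ɟ         ɲ       
velar             ɡ         ŋ       
Every place of articulation has a nasal member except alveolar, where /n/ would be expected.

alveolar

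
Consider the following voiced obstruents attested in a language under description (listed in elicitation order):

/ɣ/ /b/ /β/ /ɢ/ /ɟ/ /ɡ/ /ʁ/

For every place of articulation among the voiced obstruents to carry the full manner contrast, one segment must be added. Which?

Stop: /b/ (bilabial), /ɟ/ (palatal), /ɡ/ (velar), /ɢ/ (uvular).
Fricative: /β/ (bilabial), /ɣ/ (velar), /ʁ/ (uvular).
The palatal row has no fricative member, so the gap is the palatal fricative /ʝ/.

/ʝ/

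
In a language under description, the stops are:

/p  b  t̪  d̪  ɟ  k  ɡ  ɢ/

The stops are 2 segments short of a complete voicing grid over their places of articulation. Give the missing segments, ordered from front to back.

/c/, /q/

Voiceless: /p/ (bilabial), /t̪/ (dental), /k/ (velar).
Voiced: /b/ (bilabial), /d̪/ (dental), /ɟ/ (palatal), /ɡ/ (velar), /ɢ/ (uvular).
Gaps, from front to back: palatal lacks voiceless (/c/); uvular lacks voiceless (/q/).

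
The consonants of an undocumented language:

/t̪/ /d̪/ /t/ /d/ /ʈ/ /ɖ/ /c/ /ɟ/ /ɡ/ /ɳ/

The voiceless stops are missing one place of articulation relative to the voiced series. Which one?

velar

dental: voiceless /t̪/, voiced /d̪/.
alveolar: voiceless /t/, voiced /d/.
retroflex: voiceless /ʈ/, voiced /ɖ/.
palatal: voiceless /c/, voiced /ɟ/.
velar: voiceless —, voiced /ɡ/.
Every place of articulation has a voiceless member except velar, where /k/ would be expected.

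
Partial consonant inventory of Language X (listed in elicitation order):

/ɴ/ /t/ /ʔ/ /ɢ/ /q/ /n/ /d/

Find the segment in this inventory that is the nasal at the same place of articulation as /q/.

/q/ is a voiceless uvular stop.
The nasal at the same place is an uvular nasal — in this inventory, /ɴ/.

/ɴ/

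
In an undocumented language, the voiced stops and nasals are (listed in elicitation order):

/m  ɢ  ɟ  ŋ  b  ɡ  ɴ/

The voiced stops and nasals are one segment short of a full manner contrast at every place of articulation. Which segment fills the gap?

Oral stop: /b/ (bilabial), /ɟ/ (palatal), /ɡ/ (velar), /ɢ/ (uvular).
Nasal: /m/ (bilabial), /ŋ/ (velar), /ɴ/ (uvular).
The palatal row has no nasal member, so the gap is the palatal nasal /ɲ/.

/ɲ/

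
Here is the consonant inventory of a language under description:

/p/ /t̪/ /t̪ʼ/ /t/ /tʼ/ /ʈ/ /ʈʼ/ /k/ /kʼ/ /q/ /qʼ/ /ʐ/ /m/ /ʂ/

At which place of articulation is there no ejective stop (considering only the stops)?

bilabial

Plain: /p/ (bilabial), /t̪/ (dental), /t/ (alveolar), /ʈ/ (retroflex), /k/ (velar), /q/ (uvular).
Ejective: /t̪ʼ/ (dental), /tʼ/ (alveolar), /ʈʼ/ (retroflex), /kʼ/ (velar), /qʼ/ (uvular).
Every place of articulation has an ejective member except bilabial, where /pʼ/ would be expected.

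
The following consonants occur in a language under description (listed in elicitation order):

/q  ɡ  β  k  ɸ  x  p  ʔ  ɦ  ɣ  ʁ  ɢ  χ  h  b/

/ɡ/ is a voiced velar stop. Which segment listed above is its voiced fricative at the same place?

The voiced fricative at the same place is a voiced velar fricative — in this inventory, /ɣ/.

/ɣ/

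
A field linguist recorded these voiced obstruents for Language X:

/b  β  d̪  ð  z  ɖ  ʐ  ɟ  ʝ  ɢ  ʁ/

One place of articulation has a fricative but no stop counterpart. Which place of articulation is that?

alveolar

place of articulation  stop      fricative
bilabial          b         β       
dental            d̪        ð       
alveolar          —         z       
retroflex         ɖ         ʐ       
palatal           ɟ         ʝ       
uvular            ɢ         ʁ       
Every place of articulation has a stop member except alveolar, where /d/ would be expected.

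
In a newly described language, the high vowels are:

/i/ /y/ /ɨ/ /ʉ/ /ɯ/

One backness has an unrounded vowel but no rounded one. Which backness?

front: unrounded /i/, rounded /y/.
central: unrounded /ɨ/, rounded /ʉ/.
back: unrounded /ɯ/, rounded —.
Every backness has a rounded member except back, where /u/ would be expected.

back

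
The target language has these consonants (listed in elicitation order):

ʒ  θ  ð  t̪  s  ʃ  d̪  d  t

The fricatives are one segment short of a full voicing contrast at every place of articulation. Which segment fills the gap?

/z/

dental: voiceless /θ/, voiced /ð/.
alveolar: voiceless /s/, voiced —.
postalveolar: voiceless /ʃ/, voiced /ʒ/.
The alveolar row has no voiced member, so the gap is the voiced alveolar fricative /z/.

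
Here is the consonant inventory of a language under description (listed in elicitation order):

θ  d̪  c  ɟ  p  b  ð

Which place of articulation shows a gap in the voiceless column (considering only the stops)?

dental

bilabial: voiceless /p/, voiced /b/.
dental: voiceless —, voiced /d̪/.
palatal: voiceless /c/, voiced /ɟ/.
Every place of articulation has a voiceless member except dental, where /t̪/ would be expected.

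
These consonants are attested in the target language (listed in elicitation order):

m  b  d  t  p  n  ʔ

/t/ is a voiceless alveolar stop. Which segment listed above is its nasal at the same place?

/n/

The nasal at the same place is an alveolar nasal — in this inventory, /n/.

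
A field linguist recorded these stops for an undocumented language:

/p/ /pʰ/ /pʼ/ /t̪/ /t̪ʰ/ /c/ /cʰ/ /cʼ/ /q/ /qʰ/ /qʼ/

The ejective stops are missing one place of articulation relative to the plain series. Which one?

bilabial: plain /p/, aspirated /pʰ/, ejective /pʼ/.
dental: plain /t̪/, aspirated /t̪ʰ/, ejective —.
palatal: plain /c/, aspirated /cʰ/, ejective /cʼ/.
uvular: plain /q/, aspirated /qʰ/, ejective /qʼ/.
Every place of articulation has an ejective member except dental, where /t̪ʼ/ would be expected.

dental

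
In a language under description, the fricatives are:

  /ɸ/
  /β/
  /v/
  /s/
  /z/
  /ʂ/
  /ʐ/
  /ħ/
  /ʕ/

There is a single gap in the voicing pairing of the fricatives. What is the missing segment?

Voiceless: /ɸ/ (bilabial), /s/ (alveolar), /ʂ/ (retroflex), /ħ/ (pharyngeal).
Voiced: /β/ (bilabial), /v/ (labiodental), /z/ (alveolar), /ʐ/ (retroflex), /ʕ/ (pharyngeal).
The labiodental row has no voiceless member, so the gap is the voiceless labiodental fricative /f/.

/f/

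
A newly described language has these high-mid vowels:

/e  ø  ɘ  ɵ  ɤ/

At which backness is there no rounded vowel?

front: unrounded /e/, rounded /ø/.
central: unrounded /ɘ/, rounded /ɵ/.
back: unrounded /ɤ/, rounded —.
Every backness has a rounded member except back, where /o/ would be expected.

back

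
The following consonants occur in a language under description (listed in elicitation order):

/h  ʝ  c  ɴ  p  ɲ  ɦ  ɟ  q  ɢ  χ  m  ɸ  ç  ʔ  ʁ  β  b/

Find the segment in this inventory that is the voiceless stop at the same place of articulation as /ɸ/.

/ɸ/ is a voiceless bilabial fricative.
The voiceless stop at the same place is a voiceless bilabial stop — in this inventory, /p/.

/p/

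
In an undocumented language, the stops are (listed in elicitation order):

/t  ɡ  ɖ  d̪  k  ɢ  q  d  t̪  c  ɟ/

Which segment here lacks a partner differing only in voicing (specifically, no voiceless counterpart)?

/ɖ/

Dental: /t̪/ ~ /d̪/
Alveolar: /t/ ~ /d/
Palatal: /c/ ~ /ɟ/
Velar: /k/ ~ /ɡ/
Uvular: /q/ ~ /ɢ/
Retroflex: only /ɖ/ (voiced); no voiceless partner.
So /ɖ/ is the unpaired segment.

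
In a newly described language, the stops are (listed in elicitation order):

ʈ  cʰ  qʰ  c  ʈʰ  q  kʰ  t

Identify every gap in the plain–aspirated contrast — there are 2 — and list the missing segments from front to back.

Plain: /t/ (alveolar), /ʈ/ (retroflex), /c/ (palatal), /q/ (uvular).
Aspirated: /ʈʰ/ (retroflex), /cʰ/ (palatal), /kʰ/ (velar), /qʰ/ (uvular).
Gaps, from front to back: alveolar lacks aspirated (/tʰ/); velar lacks plain (/k/).

/tʰ/, /k/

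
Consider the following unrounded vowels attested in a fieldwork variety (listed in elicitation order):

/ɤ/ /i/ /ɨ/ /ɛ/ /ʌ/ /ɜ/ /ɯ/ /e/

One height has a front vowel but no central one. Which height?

height            front     central   back    
high              i         ɨ         ɯ       
high-mid          e         —         ɤ       
low-mid           ɛ         ɜ         ʌ       
Every height has a central member except high-mid, where /ɘ/ would be expected.

high-mid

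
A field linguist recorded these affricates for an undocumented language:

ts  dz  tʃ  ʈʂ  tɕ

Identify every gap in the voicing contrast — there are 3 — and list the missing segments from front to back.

/dʒ/, /ɖʐ/, /dʑ/

alveolar: voiceless /ts/, voiced /dz/.
postalveolar: voiceless /tʃ/, voiced —.
retroflex: voiceless /ʈʂ/, voiced —.
alveolo-palatal: voiceless /tɕ/, voiced —.
Gaps, from front to back: postalveolar lacks voiced (/dʒ/); retroflex lacks voiced (/ɖʐ/); alveolo-palatal lacks voiced (/dʑ/).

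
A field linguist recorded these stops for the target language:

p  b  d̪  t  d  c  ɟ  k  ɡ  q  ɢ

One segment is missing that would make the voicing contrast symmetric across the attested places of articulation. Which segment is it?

bilabial: voiceless /p/, voiced /b/.
dental: voiceless —, voiced /d̪/.
alveolar: voiceless /t/, voiced /d/.
palatal: voiceless /c/, voiced /ɟ/.
velar: voiceless /k/, voiced /ɡ/.
uvular: voiceless /q/, voiced /ɢ/.
The dental row has no voiceless member, so the gap is the voiceless dental stop /t̪/.

/t̪/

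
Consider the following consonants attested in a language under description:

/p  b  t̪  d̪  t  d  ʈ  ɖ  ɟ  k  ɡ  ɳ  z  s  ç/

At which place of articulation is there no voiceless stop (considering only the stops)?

place of articulation  voiceless  voiced  
bilabial          p         b       
dental            t̪        d̪      
alveolar          t         d       
retroflex         ʈ         ɖ       
palatal           —         ɟ       
velar             k         ɡ       
Every place of articulation has a voiceless member except palatal, where /c/ would be expected.

palatal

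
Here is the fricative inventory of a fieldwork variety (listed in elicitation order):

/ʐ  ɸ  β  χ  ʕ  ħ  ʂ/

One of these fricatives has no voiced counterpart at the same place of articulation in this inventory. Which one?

Bilabial: /ɸ/ ~ /β/
Retroflex: /ʂ/ ~ /ʐ/
Pharyngeal: /ħ/ ~ /ʕ/
Uvular: only /χ/ (voiceless); no voiced partner.
So /χ/ is the unpaired segment.

/χ/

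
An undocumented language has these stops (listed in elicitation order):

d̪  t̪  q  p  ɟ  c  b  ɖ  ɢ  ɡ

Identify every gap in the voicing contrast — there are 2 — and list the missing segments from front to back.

/ʈ/, /k/

Voiceless: /p/ (bilabial), /t̪/ (dental), /c/ (palatal), /q/ (uvular).
Voiced: /b/ (bilabial), /d̪/ (dental), /ɖ/ (retroflex), /ɟ/ (palatal), /ɡ/ (velar), /ɢ/ (uvular).
Gaps, from front to back: retroflex lacks voiceless (/ʈ/); velar lacks voiceless (/k/).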